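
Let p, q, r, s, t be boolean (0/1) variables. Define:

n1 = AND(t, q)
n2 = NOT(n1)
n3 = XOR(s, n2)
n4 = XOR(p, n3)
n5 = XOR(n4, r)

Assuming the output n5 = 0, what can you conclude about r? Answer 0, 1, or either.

Both values of r occur among assignments with n5 = 0:
  r=0: p=0, q=0, r=0, s=1, t=0
  r=1: p=0, q=0, r=1, s=0, t=0

either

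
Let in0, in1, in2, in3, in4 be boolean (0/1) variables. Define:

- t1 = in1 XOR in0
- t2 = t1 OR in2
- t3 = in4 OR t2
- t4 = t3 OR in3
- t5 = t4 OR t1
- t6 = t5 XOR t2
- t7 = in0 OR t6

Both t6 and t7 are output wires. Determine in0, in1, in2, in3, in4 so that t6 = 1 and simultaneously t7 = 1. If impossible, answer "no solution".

in0=0, in1=0, in2=0, in3=1, in4=1

Check with in0=0, in1=0, in2=0, in3=1, in4=1:
t1 = in1 XOR in0 = 0 XOR 0 = 0
t2 = t1 OR in2 = 0 OR 0 = 0
t3 = in4 OR t2 = 1 OR 0 = 1
t4 = t3 OR in3 = 1 OR 1 = 1
t5 = t4 OR t1 = 1 OR 0 = 1
t6 = t5 XOR t2 = 1 XOR 0 = 1
t7 = in0 OR t6 = 0 OR 1 = 1
So t6 = 1 and t7 = 1.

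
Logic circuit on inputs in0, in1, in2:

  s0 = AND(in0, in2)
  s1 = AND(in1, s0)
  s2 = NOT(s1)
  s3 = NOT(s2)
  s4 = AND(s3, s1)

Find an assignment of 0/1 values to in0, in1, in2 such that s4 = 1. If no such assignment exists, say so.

in0=1, in1=1, in2=1

Check with in0=1, in1=1, in2=1:
s0 = AND(in0, in2) = AND(1, 1) = 1
s1 = AND(in1, s0) = AND(1, 1) = 1
s2 = NOT(s1) = NOT 1 = 0
s3 = NOT(s2) = NOT 0 = 1
s4 = AND(s3, s1) = AND(1, 1) = 1
So s4 = 1 as required.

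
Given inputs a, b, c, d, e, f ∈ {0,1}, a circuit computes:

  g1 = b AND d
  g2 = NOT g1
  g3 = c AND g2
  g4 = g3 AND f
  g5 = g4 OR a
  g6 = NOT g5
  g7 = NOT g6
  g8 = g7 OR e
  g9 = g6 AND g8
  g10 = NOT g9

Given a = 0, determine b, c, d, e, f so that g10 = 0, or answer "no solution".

g10 = NOT g9 must be 0, so g9 = 1.
Check with a = 0 and b=1, c=1, d=0, e=1, f=0:
g1 = b AND d = 1 AND 0 = 0
g2 = NOT g1 = NOT 0 = 1
g3 = c AND g2 = 1 AND 1 = 1
g4 = g3 AND f = 1 AND 0 = 0
g5 = g4 OR a = 0 OR 0 = 0
g6 = NOT g5 = NOT 0 = 1
g7 = NOT g6 = NOT 1 = 0
g8 = g7 OR e = 0 OR 1 = 1
g9 = g6 AND g8 = 1 AND 1 = 1
g10 = NOT g9 = NOT 1 = 0
So g10 = 0.

b=1, c=1, d=0, e=1, f=0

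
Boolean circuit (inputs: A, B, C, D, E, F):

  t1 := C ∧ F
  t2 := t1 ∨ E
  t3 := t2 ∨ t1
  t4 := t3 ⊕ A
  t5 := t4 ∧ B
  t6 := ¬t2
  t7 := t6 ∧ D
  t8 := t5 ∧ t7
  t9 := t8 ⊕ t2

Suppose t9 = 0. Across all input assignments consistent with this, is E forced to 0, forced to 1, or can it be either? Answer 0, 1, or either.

0

t9 = t8 ⊕ t2 must be 0, so t8 and t2 are equal.
Every assignment with t9 = 0 has E = 0; there are 21 such assignment(s).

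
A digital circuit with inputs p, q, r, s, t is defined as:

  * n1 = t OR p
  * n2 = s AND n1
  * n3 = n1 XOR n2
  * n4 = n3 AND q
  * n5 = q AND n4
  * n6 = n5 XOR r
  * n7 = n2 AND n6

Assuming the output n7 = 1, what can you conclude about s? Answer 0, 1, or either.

n7 = n2 AND n6 must be 1, so both n2 = 1 and n6 = 1.
n2 = s AND n1 must be 1, so both s = 1 and n1 = 1.
Every assignment with n7 = 1 has s = 1; there are 6 such assignment(s).

1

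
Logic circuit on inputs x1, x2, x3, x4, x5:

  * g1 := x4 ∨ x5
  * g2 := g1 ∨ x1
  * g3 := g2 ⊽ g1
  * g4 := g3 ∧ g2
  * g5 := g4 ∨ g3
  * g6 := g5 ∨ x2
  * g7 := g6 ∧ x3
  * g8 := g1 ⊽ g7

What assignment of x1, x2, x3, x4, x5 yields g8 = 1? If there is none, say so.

g8 = g1 ⊽ g7 must be 1, so both g1 = 0 and g7 = 0.
g1 = x4 ∨ x5 must be 0, so both x4 = 0 and x5 = 0.
Check with x1=1 x2=1 x3=0 x4=0 x5=0:
g1 = x4 ∨ x5 = 0 ∨ 0 = 0
g2 = g1 ∨ x1 = 0 ∨ 1 = 1
g3 = g2 ⊽ g1 = 1 ⊽ 0 = 0
g4 = g3 ∧ g2 = 0 ∧ 1 = 0
g5 = g4 ∨ g3 = 0 ∨ 0 = 0
g6 = g5 ∨ x2 = 0 ∨ 1 = 1
g7 = g6 ∧ x3 = 1 ∧ 0 = 0
g8 = g1 ⊽ g7 = 0 ⊽ 0 = 1
So g8 = 1 as required.

x1=1 x2=1 x3=0 x4=0 x5=0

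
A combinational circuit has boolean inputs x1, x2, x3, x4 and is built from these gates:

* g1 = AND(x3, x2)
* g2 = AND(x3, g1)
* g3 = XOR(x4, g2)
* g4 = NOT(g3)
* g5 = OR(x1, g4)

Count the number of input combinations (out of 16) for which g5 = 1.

12

g5 = OR(x1, g4) must be 1, so at least one of x1, g4 is 1.
Enumerating the 16 input combinations, 12 give g5 = 1 and 4 give g5 = 0.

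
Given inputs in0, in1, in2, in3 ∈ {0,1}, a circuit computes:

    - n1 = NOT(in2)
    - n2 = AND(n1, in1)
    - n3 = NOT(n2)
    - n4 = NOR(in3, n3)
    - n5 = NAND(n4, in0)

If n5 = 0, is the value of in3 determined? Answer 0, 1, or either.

0

n5 = NAND(n4, in0) must be 0, so both n4 = 1 and in0 = 1.
Every assignment with n5 = 0 has in3 = 0; there are 1 such assignment(s).
  in0=1, in1=1, in2=0, in3=0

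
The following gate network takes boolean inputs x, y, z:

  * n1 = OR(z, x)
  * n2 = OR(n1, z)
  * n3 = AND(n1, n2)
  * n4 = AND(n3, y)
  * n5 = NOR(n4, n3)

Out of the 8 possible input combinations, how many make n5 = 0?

n5 = NOR(n4, n3) must be 0, so at least one of n4, n3 is 1.
Satisfying assignments:
  x=0, y=0, z=1
  x=0, y=1, z=1
  x=1, y=0, z=0
  x=1, y=0, z=1
  x=1, y=1, z=0
  x=1, y=1, z=1

6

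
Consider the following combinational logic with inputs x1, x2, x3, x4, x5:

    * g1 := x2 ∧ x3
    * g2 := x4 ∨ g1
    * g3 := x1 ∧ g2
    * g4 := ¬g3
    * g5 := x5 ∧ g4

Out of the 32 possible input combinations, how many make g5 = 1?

11

g5 = x5 ∧ g4 must be 1, so both x5 = 1 and g4 = 1.
Enumerating the 32 input combinations, 11 give g5 = 1 and 21 give g5 = 0.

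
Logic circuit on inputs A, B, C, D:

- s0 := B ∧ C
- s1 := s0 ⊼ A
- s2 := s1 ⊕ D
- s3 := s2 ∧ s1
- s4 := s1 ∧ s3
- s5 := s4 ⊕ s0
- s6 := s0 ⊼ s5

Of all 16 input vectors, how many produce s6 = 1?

13

s6 = s0 ⊼ s5 must be 1, so at least one of s0, s5 is 0.
Enumerating the 16 input combinations, 13 give s6 = 1 and 3 give s6 = 0.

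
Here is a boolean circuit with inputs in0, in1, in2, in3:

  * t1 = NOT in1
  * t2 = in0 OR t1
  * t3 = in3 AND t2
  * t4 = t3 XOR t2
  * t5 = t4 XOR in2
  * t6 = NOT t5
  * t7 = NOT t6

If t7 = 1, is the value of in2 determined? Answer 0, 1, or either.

either

Both values of in2 occur among assignments with t7 = 1:
  in2=0: in0=0, in1=0, in2=0, in3=0
  in2=1: in0=0, in1=0, in2=1, in3=1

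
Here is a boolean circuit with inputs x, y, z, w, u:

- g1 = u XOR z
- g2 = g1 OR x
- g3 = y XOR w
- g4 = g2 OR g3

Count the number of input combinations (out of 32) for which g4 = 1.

g4 = g2 OR g3 must be 1, so at least one of g2, g3 is 1.
Enumerating the 32 input combinations, 28 give g4 = 1 and 4 give g4 = 0.

28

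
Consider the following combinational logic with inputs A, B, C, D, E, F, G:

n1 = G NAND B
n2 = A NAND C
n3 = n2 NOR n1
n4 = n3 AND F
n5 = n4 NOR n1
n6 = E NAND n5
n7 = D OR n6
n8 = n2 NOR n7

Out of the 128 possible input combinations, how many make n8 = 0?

n8 = n2 NOR n7 must be 0, so at least one of n2, n7 is 1.
Enumerating the 128 input combinations, 127 give n8 = 0 and 1 give n8 = 1.

127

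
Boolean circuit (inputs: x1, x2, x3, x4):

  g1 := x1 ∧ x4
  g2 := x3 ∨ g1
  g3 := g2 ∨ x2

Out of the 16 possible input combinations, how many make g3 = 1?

13

g3 = g2 ∨ x2 must be 1, so at least one of g2, x2 is 1.
Enumerating the 16 input combinations, 13 give g3 = 1 and 3 give g3 = 0.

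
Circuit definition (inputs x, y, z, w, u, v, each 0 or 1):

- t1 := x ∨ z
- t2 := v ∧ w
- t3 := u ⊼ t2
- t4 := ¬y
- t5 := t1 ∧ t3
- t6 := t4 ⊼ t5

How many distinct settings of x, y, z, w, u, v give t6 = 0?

t6 = t4 ⊼ t5 must be 0, so both t4 = 1 and t5 = 1.
t4 = ¬y must be 1, so y = 0.
t5 = t1 ∧ t3 must be 1, so both t1 = 1 and t3 = 1.
Enumerating the 64 input combinations, 21 give t6 = 0 and 43 give t6 = 1.

21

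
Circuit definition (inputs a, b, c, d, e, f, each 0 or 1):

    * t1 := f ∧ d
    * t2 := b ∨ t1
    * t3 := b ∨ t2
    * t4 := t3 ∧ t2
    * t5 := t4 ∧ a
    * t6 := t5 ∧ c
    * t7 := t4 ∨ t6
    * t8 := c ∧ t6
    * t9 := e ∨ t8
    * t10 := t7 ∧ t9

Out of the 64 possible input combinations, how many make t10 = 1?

25

t10 = t7 ∧ t9 must be 1, so both t7 = 1 and t9 = 1.
t7 = t4 ∨ t6 must be 1, so at least one of t4, t6 is 1.
Enumerating the 64 input combinations, 25 give t10 = 1 and 39 give t10 = 0.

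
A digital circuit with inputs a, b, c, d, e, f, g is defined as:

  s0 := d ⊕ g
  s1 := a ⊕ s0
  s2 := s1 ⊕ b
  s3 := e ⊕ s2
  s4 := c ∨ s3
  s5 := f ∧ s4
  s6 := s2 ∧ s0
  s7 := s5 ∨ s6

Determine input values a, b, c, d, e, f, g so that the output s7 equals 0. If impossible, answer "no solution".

a=0, b=0, c=0, d=1, e=1, f=0, g=1

s7 = s5 ∨ s6 must be 0, so both s5 = 0 and s6 = 0.
s5 = f ∧ s4 must be 0, so at least one of f, s4 is 0.
Check with a=0, b=0, c=0, d=1, e=1, f=0, g=1:
s0 = d ⊕ g = 1 ⊕ 1 = 0
s1 = a ⊕ s0 = 0 ⊕ 0 = 0
s2 = s1 ⊕ b = 0 ⊕ 0 = 0
s3 = e ⊕ s2 = 1 ⊕ 0 = 1
s4 = c ∨ s3 = 0 ∨ 1 = 1
s5 = f ∧ s4 = 0 ∧ 1 = 0
s6 = s2 ∧ s0 = 0 ∧ 0 = 0
s7 = s5 ∨ s6 = 0 ∨ 0 = 0
So s7 = 0 as required.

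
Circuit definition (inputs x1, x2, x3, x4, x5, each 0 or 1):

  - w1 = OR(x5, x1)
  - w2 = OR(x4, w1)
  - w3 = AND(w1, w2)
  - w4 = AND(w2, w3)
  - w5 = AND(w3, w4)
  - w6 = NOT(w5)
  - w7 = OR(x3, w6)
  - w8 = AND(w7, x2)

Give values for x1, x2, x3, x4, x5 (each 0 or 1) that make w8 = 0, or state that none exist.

w8 = AND(w7, x2) must be 0, so at least one of w7, x2 is 0.
Check with x1=0, x2=0, x3=1, x4=0, x5=0:
w1 = OR(x5, x1) = OR(0, 0) = 0
w2 = OR(x4, w1) = OR(0, 0) = 0
w3 = AND(w1, w2) = AND(0, 0) = 0
w4 = AND(w2, w3) = AND(0, 0) = 0
w5 = AND(w3, w4) = AND(0, 0) = 0
w6 = NOT(w5) = NOT 0 = 1
w7 = OR(x3, w6) = OR(1, 1) = 1
w8 = AND(w7, x2) = AND(1, 0) = 0
So w8 = 0 as required.

x1=0, x2=0, x3=1, x4=0, x5=0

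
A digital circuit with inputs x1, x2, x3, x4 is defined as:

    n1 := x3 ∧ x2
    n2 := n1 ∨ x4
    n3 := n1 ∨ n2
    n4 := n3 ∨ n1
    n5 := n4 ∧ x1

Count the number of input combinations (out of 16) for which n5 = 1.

n5 = n4 ∧ x1 must be 1, so both n4 = 1 and x1 = 1.
Satisfying assignments:
  x1=1, x2=0, x3=0, x4=1
  x1=1, x2=0, x3=1, x4=1
  x1=1, x2=1, x3=0, x4=1
  x1=1, x2=1, x3=1, x4=0
  x1=1, x2=1, x3=1, x4=1

5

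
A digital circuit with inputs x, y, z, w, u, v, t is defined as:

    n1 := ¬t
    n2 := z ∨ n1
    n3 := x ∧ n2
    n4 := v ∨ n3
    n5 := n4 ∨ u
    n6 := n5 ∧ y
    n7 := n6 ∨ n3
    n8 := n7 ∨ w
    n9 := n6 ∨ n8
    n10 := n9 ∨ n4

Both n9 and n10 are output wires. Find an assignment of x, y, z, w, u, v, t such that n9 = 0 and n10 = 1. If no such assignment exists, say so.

Check with x=0, y=0, z=0, w=0, u=1, v=1, t=1:
n1 = ¬t = ¬1 = 0
n2 = z ∨ n1 = 0 ∨ 0 = 0
n3 = x ∧ n2 = 0 ∧ 0 = 0
n4 = v ∨ n3 = 1 ∨ 0 = 1
n5 = n4 ∨ u = 1 ∨ 1 = 1
n6 = n5 ∧ y = 1 ∧ 0 = 0
n7 = n6 ∨ n3 = 0 ∨ 0 = 0
n8 = n7 ∨ w = 0 ∨ 0 = 0
n9 = n6 ∨ n8 = 0 ∨ 0 = 0
n10 = n9 ∨ n4 = 0 ∨ 1 = 1
So n9 = 0 and n10 = 1.

x=0, y=0, z=0, w=0, u=1, v=1, t=1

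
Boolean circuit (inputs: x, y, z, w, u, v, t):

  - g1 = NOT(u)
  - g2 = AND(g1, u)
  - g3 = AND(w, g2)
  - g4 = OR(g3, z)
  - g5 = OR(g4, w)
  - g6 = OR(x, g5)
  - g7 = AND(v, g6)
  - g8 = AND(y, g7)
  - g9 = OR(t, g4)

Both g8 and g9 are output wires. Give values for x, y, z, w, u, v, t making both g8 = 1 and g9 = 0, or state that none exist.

Check with x=1, y=1, z=0, w=1, u=1, v=1, t=0:
g1 = NOT(u) = NOT 1 = 0
g2 = AND(g1, u) = AND(0, 1) = 0
g3 = AND(w, g2) = AND(1, 0) = 0
g4 = OR(g3, z) = OR(0, 0) = 0
g5 = OR(g4, w) = OR(0, 1) = 1
g6 = OR(x, g5) = OR(1, 1) = 1
g7 = AND(v, g6) = AND(1, 1) = 1
g8 = AND(y, g7) = AND(1, 1) = 1
g9 = OR(t, g4) = OR(0, 0) = 0
So g8 = 1 and g9 = 0.

x=1, y=1, z=0, w=1, u=1, v=1, t=0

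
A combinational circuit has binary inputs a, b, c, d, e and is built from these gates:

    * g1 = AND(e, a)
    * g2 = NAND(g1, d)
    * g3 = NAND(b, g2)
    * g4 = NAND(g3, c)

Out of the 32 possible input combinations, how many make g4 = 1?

23

g4 = NAND(g3, c) must be 1, so at least one of g3, c is 0.
Enumerating the 32 input combinations, 23 give g4 = 1 and 9 give g4 = 0.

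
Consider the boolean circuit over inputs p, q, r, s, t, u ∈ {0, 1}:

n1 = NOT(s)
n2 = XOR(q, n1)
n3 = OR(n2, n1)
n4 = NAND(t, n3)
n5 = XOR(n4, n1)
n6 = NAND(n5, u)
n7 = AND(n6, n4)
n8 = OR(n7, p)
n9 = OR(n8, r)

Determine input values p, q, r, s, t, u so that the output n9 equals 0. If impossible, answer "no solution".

p=0, q=0, r=0, s=0, t=1, u=1

n9 = OR(n8, r) must be 0, so both n8 = 0 and r = 0.
n8 = OR(n7, p) must be 0, so both n7 = 0 and p = 0.
n7 = AND(n6, n4) must be 0, so at least one of n6, n4 is 0.
Check with p=0, q=0, r=0, s=0, t=1, u=1:
n1 = NOT(s) = NOT 0 = 1
n2 = XOR(q, n1) = XOR(0, 1) = 1
n3 = OR(n2, n1) = OR(1, 1) = 1
n4 = NAND(t, n3) = NAND(1, 1) = 0
n5 = XOR(n4, n1) = XOR(0, 1) = 1
n6 = NAND(n5, u) = NAND(1, 1) = 0
n7 = AND(n6, n4) = AND(0, 0) = 0
n8 = OR(n7, p) = OR(0, 0) = 0
n9 = OR(n8, r) = OR(0, 0) = 0
So n9 = 0 as required.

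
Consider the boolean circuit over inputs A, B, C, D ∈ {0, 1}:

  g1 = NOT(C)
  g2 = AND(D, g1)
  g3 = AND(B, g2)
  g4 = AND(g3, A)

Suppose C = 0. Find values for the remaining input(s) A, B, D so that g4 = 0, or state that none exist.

A=1, B=1, D=0

g4 = AND(g3, A) must be 0, so at least one of g3, A is 0.
Check with C = 0 and A=1, B=1, D=0:
g1 = NOT(C) = NOT 0 = 1
g2 = AND(D, g1) = AND(0, 1) = 0
g3 = AND(B, g2) = AND(1, 0) = 0
g4 = AND(g3, A) = AND(0, 1) = 0
So g4 = 0.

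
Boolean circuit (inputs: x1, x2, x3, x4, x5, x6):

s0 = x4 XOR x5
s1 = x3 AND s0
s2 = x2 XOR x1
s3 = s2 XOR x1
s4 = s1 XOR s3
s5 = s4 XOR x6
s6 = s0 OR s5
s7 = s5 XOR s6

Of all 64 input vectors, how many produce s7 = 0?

48

s7 = s5 XOR s6 must be 0, so s5 and s6 are equal.
Enumerating the 64 input combinations, 48 give s7 = 0 and 16 give s7 = 1.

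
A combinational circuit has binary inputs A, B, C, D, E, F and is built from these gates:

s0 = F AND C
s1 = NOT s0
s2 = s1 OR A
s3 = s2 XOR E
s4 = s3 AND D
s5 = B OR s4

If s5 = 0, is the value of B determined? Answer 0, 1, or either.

0

s5 = B OR s4 must be 0, so both B = 0 and s4 = 0.
Every assignment with s5 = 0 has B = 0; there are 24 such assignment(s).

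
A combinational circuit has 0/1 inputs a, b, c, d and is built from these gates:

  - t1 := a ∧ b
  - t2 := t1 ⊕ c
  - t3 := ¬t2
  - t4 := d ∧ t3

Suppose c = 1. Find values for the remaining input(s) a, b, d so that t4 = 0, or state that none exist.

t4 = d ∧ t3 must be 0, so at least one of d, t3 is 0.
Check with c = 1 and a=1, b=0, d=0:
t1 = a ∧ b = 1 ∧ 0 = 0
t2 = t1 ⊕ c = 0 ⊕ 1 = 1
t3 = ¬t2 = ¬1 = 0
t4 = d ∧ t3 = 0 ∧ 0 = 0
So t4 = 0.

a=1, b=0, d=0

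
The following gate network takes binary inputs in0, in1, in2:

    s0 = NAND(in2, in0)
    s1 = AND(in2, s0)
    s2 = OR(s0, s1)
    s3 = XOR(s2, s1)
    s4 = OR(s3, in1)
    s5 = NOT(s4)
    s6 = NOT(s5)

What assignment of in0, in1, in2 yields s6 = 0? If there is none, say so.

in0=1, in1=0, in2=1

s6 = NOT(s5) must be 0, so s5 = 1.
Check with in0=1, in1=0, in2=1:
s0 = NAND(in2, in0) = NAND(1, 1) = 0
s1 = AND(in2, s0) = AND(1, 0) = 0
s2 = OR(s0, s1) = OR(0, 0) = 0
s3 = XOR(s2, s1) = XOR(0, 0) = 0
s4 = OR(s3, in1) = OR(0, 0) = 0
s5 = NOT(s4) = NOT 0 = 1
s6 = NOT(s5) = NOT 1 = 0
So s6 = 0 as required.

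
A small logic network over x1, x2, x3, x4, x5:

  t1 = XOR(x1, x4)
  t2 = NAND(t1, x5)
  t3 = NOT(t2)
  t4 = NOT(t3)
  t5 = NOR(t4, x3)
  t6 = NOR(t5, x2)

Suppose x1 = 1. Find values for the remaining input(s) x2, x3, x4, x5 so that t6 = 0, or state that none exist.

x2=1, x3=1, x4=0, x5=0

t6 = NOR(t5, x2) must be 0, so at least one of t5, x2 is 1.
Check with x1 = 1 and x2=1, x3=1, x4=0, x5=0:
t1 = XOR(x1, x4) = XOR(1, 0) = 1
t2 = NAND(t1, x5) = NAND(1, 0) = 1
t3 = NOT(t2) = NOT 1 = 0
t4 = NOT(t3) = NOT 0 = 1
t5 = NOR(t4, x3) = NOR(1, 1) = 0
t6 = NOR(t5, x2) = NOR(0, 1) = 0
So t6 = 0.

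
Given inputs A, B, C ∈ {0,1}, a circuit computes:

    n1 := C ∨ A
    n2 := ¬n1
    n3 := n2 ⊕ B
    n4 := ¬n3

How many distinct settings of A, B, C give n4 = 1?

n4 = ¬n3 must be 1, so n3 = 0.
n3 = n2 ⊕ B must be 0, so n2 and B are equal.
Satisfying assignments:
  A=0, B=0, C=1
  A=0, B=1, C=0
  A=1, B=0, C=0
  A=1, B=0, C=1

4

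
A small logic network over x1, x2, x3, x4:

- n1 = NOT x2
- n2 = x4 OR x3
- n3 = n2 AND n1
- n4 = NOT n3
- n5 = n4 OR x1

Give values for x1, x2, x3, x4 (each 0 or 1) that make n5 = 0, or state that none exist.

n5 = n4 OR x1 must be 0, so both n4 = 0 and x1 = 0.
n4 = NOT n3 must be 0, so n3 = 1.
Check with x1=0 x2=0 x3=1 x4=0:
n1 = NOT x2 = NOT 0 = 1
n2 = x4 OR x3 = 0 OR 1 = 1
n3 = n2 AND n1 = 1 AND 1 = 1
n4 = NOT n3 = NOT 1 = 0
n5 = n4 OR x1 = 0 OR 0 = 0
So n5 = 0 as required.

x1=0 x2=0 x3=1 x4=0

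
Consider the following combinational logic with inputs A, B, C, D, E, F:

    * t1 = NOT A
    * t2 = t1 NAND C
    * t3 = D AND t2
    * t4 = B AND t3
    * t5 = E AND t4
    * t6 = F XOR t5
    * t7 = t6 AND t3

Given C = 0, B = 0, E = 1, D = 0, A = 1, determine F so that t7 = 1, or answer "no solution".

no solution exists

With C = 0, B = 0, E = 1, D = 0, A = 1 fixed, none of the 2 settings of F give t7 = 1.
For example, with F=0:
t1 = NOT A = NOT 1 = 0
t2 = t1 NAND C = 0 NAND 0 = 1
t3 = D AND t2 = 0 AND 1 = 0
t4 = B AND t3 = 0 AND 0 = 0
t5 = E AND t4 = 1 AND 0 = 0
t6 = F XOR t5 = 0 XOR 0 = 0
t7 = t6 AND t3 = 0 AND 0 = 0
giving t7 = 0 ≠ 1.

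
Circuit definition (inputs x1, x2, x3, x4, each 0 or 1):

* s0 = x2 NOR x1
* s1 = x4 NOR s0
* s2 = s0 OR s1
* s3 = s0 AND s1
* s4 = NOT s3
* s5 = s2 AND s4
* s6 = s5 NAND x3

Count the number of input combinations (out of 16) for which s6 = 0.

5

s6 = s5 NAND x3 must be 0, so both s5 = 1 and x3 = 1.
s5 = s2 AND s4 must be 1, so both s2 = 1 and s4 = 1.
s2 = s0 OR s1 must be 1, so at least one of s0, s1 is 1.
Satisfying assignments:
  x1=0, x2=0, x3=1, x4=0
  x1=0, x2=0, x3=1, x4=1
  x1=0, x2=1, x3=1, x4=0
  x1=1, x2=0, x3=1, x4=0
  x1=1, x2=1, x3=1, x4=0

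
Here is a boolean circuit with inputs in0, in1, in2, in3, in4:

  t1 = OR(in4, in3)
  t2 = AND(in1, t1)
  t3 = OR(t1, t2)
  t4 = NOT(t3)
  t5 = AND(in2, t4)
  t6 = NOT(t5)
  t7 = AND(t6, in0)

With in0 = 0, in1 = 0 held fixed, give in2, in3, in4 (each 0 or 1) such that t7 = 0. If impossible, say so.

in2=1, in3=0, in4=1

t7 = AND(t6, in0) must be 0, so at least one of t6, in0 is 0.
Check with in0 = 0, in1 = 0 and in2=1, in3=0, in4=1:
t1 = OR(in4, in3) = OR(1, 0) = 1
t2 = AND(in1, t1) = AND(0, 1) = 0
t3 = OR(t1, t2) = OR(1, 0) = 1
t4 = NOT(t3) = NOT 1 = 0
t5 = AND(in2, t4) = AND(1, 0) = 0
t6 = NOT(t5) = NOT 0 = 1
t7 = AND(t6, in0) = AND(1, 0) = 0
So t7 = 0.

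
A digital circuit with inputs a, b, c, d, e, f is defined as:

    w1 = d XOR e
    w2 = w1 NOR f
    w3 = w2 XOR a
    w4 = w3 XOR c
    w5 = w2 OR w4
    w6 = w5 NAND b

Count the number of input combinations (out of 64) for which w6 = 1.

44

w6 = w5 NAND b must be 1, so at least one of w5, b is 0.
Enumerating the 64 input combinations, 44 give w6 = 1 and 20 give w6 = 0.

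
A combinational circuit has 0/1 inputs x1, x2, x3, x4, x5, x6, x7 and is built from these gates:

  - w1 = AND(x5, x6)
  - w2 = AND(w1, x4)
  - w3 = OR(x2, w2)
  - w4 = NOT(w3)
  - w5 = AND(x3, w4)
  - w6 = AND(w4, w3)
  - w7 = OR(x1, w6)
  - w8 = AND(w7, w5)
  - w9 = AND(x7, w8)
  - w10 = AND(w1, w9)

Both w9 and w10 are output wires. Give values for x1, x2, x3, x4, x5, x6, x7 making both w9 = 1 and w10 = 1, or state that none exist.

x1=1, x2=0, x3=1, x4=0, x5=1, x6=1, x7=1

Check with x1=1, x2=0, x3=1, x4=0, x5=1, x6=1, x7=1:
w1 = AND(x5, x6) = AND(1, 1) = 1
w2 = AND(w1, x4) = AND(1, 0) = 0
w3 = OR(x2, w2) = OR(0, 0) = 0
w4 = NOT(w3) = NOT 0 = 1
w5 = AND(x3, w4) = AND(1, 1) = 1
w6 = AND(w4, w3) = AND(1, 0) = 0
w7 = OR(x1, w6) = OR(1, 0) = 1
w8 = AND(w7, w5) = AND(1, 1) = 1
w9 = AND(x7, w8) = AND(1, 1) = 1
w10 = AND(w1, w9) = AND(1, 1) = 1
So w9 = 1 and w10 = 1.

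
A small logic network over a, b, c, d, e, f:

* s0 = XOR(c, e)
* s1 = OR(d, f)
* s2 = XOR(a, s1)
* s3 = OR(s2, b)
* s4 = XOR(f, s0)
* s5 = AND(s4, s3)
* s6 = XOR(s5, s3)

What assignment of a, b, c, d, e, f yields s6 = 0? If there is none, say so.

Check with a=1, b=0, c=0, d=0, e=1, f=0:
s0 = XOR(c, e) = XOR(0, 1) = 1
s1 = OR(d, f) = OR(0, 0) = 0
s2 = XOR(a, s1) = XOR(1, 0) = 1
s3 = OR(s2, b) = OR(1, 0) = 1
s4 = XOR(f, s0) = XOR(0, 1) = 1
s5 = AND(s4, s3) = AND(1, 1) = 1
s6 = XOR(s5, s3) = XOR(1, 1) = 0
So s6 = 0 as required.

a=1, b=0, c=0, d=0, e=1, f=0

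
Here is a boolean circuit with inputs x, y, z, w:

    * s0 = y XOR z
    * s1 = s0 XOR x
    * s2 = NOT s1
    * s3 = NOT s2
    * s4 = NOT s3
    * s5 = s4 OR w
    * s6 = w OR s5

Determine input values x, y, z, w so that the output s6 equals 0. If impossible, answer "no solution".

x=1, y=0, z=0, w=0

Check with x=1, y=0, z=0, w=0:
s0 = y XOR z = 0 XOR 0 = 0
s1 = s0 XOR x = 0 XOR 1 = 1
s2 = NOT s1 = NOT 1 = 0
s3 = NOT s2 = NOT 0 = 1
s4 = NOT s3 = NOT 1 = 0
s5 = s4 OR w = 0 OR 0 = 0
s6 = w OR s5 = 0 OR 0 = 0
So s6 = 0 as required.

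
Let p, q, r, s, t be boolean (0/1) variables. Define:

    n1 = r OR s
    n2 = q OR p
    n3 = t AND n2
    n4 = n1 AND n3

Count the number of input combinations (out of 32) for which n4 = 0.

n4 = n1 AND n3 must be 0, so at least one of n1, n3 is 0.
Enumerating the 32 input combinations, 23 give n4 = 0 and 9 give n4 = 1.

23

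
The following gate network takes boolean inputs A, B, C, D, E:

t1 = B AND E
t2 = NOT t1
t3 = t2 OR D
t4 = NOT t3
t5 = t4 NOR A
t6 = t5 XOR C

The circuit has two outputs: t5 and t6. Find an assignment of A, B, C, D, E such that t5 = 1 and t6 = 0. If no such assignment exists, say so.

Check with A=0, B=1, C=1, D=0, E=0:
t1 = B AND E = 1 AND 0 = 0
t2 = NOT t1 = NOT 0 = 1
t3 = t2 OR D = 1 OR 0 = 1
t4 = NOT t3 = NOT 1 = 0
t5 = t4 NOR A = 0 NOR 0 = 1
t6 = t5 XOR C = 1 XOR 1 = 0
So t5 = 1 and t6 = 0.

A=0, B=1, C=1, D=0, E=0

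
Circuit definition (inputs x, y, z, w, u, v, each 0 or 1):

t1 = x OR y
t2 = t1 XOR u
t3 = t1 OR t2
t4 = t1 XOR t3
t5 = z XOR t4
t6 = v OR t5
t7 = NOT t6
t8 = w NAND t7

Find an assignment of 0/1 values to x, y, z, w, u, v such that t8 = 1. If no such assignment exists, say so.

Check with x=0 y=0 z=1 w=0 u=0 v=1:
t1 = x OR y = 0 OR 0 = 0
t2 = t1 XOR u = 0 XOR 0 = 0
t3 = t1 OR t2 = 0 OR 0 = 0
t4 = t1 XOR t3 = 0 XOR 0 = 0
t5 = z XOR t4 = 1 XOR 0 = 1
t6 = v OR t5 = 1 OR 1 = 1
t7 = NOT t6 = NOT 1 = 0
t8 = w NAND t7 = 0 NAND 0 = 1
So t8 = 1 as required.

x=0 y=0 z=1 w=0 u=0 v=1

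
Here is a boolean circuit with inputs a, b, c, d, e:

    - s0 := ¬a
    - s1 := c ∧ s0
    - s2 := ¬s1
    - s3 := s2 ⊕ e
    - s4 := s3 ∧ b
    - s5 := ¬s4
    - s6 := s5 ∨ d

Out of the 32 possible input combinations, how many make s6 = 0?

4

s6 = s5 ∨ d must be 0, so both s5 = 0 and d = 0.
s5 = ¬s4 must be 0, so s4 = 1.
Satisfying assignments:
  a=0, b=1, c=0, d=0, e=0
  a=0, b=1, c=1, d=0, e=1
  a=1, b=1, c=0, d=0, e=0
  a=1, b=1, c=1, d=0, e=0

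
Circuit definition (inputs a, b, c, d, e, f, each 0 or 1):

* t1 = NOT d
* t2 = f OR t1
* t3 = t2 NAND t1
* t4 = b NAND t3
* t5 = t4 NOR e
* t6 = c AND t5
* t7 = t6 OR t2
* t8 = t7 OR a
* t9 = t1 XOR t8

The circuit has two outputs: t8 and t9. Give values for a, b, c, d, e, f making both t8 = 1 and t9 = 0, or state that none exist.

a=1 b=1 c=0 d=0 e=1 f=1

Check with a=1 b=1 c=0 d=0 e=1 f=1:
t1 = NOT d = NOT 0 = 1
t2 = f OR t1 = 1 OR 1 = 1
t3 = t2 NAND t1 = 1 NAND 1 = 0
t4 = b NAND t3 = 1 NAND 0 = 1
t5 = t4 NOR e = 1 NOR 1 = 0
t6 = c AND t5 = 0 AND 0 = 0
t7 = t6 OR t2 = 0 OR 1 = 1
t8 = t7 OR a = 1 OR 1 = 1
t9 = t1 XOR t8 = 1 XOR 1 = 0
So t8 = 1 and t9 = 0.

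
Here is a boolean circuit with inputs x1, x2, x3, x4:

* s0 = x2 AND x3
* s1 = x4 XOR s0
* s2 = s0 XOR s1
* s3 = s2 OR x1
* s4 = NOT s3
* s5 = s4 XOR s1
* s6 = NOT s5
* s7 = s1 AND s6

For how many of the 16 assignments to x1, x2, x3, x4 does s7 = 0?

15

s7 = s1 AND s6 must be 0, so at least one of s1, s6 is 0.
Enumerating the 16 input combinations, 15 give s7 = 0 and 1 give s7 = 1.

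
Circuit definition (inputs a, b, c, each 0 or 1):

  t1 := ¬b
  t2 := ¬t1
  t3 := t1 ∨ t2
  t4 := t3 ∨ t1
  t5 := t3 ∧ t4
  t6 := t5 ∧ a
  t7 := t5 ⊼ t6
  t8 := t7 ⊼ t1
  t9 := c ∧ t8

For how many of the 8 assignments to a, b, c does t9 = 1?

3

t9 = c ∧ t8 must be 1, so both c = 1 and t8 = 1.
Satisfying assignments:
  a=0, b=1, c=1
  a=1, b=0, c=1
  a=1, b=1, c=1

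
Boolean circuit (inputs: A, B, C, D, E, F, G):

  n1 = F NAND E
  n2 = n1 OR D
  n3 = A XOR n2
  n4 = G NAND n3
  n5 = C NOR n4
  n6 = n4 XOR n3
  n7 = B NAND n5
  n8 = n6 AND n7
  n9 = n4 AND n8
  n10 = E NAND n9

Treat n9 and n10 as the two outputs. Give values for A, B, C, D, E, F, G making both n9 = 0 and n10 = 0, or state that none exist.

no solution exists

Across all 128 input combinations, none give both n9 = 0 and n10 = 0.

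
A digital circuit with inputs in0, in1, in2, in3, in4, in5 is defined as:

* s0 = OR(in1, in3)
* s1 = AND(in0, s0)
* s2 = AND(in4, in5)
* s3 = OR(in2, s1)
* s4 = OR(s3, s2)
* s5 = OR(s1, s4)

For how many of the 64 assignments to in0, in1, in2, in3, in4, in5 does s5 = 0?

s5 = OR(s1, s4) must be 0, so both s1 = 0 and s4 = 0.
s1 = AND(in0, s0) must be 0, so at least one of in0, s0 is 0.
Enumerating the 64 input combinations, 15 give s5 = 0 and 49 give s5 = 1.

15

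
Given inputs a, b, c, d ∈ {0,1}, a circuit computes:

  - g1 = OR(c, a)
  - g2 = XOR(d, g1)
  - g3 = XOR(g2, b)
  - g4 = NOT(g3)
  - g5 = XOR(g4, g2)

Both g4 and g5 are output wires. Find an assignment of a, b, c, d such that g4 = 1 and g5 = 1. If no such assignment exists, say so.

a=1, b=0, c=0, d=1

Check with a=1, b=0, c=0, d=1:
g1 = OR(c, a) = OR(0, 1) = 1
g2 = XOR(d, g1) = XOR(1, 1) = 0
g3 = XOR(g2, b) = XOR(0, 0) = 0
g4 = NOT(g3) = NOT 0 = 1
g5 = XOR(g4, g2) = XOR(1, 0) = 1
So g4 = 1 and g5 = 1.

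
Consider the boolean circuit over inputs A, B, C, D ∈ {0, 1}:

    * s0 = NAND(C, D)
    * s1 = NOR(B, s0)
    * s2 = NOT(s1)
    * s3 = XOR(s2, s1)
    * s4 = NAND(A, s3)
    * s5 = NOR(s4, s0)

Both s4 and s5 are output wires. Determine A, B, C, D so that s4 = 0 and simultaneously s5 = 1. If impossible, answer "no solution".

A=1, B=0, C=1, D=1

Check with A=1, B=0, C=1, D=1:
s0 = NAND(C, D) = NAND(1, 1) = 0
s1 = NOR(B, s0) = NOR(0, 0) = 1
s2 = NOT(s1) = NOT 1 = 0
s3 = XOR(s2, s1) = XOR(0, 1) = 1
s4 = NAND(A, s3) = NAND(1, 1) = 0
s5 = NOR(s4, s0) = NOR(0, 0) = 1
So s4 = 0 and s5 = 1.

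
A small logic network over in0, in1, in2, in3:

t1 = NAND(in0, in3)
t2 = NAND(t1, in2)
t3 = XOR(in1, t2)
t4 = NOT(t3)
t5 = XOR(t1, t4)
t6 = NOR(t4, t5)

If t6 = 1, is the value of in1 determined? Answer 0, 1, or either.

0

t6 = NOR(t4, t5) must be 1, so both t4 = 0 and t5 = 0.
Every assignment with t6 = 1 has in1 = 0; there are 2 such assignment(s).
  in0=1, in1=0, in2=0, in3=1
  in0=1, in1=0, in2=1, in3=1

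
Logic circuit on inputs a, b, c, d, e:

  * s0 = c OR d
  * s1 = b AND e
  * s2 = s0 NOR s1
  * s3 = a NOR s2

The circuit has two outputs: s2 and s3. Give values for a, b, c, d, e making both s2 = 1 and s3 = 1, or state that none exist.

Across all 32 input combinations, none give both s2 = 1 and s3 = 1.

no solution exists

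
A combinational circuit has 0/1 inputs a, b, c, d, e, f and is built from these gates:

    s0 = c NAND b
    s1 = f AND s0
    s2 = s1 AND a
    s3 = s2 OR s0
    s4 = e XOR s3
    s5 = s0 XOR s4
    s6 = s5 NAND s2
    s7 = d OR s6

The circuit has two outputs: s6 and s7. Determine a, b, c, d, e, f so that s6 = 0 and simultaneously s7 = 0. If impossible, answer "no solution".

a=1 b=1 c=0 d=0 e=1 f=1

Check with a=1 b=1 c=0 d=0 e=1 f=1:
s0 = c NAND b = 0 NAND 1 = 1
s1 = f AND s0 = 1 AND 1 = 1
s2 = s1 AND a = 1 AND 1 = 1
s3 = s2 OR s0 = 1 OR 1 = 1
s4 = e XOR s3 = 1 XOR 1 = 0
s5 = s0 XOR s4 = 1 XOR 0 = 1
s6 = s5 NAND s2 = 1 NAND 1 = 0
s7 = d OR s6 = 0 OR 0 = 0
So s6 = 0 and s7 = 0.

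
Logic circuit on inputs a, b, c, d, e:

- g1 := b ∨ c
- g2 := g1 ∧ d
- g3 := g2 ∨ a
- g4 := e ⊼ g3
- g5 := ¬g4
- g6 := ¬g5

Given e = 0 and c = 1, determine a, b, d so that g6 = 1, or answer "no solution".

g6 = ¬g5 must be 1, so g5 = 0.
Check with e = 0 and c = 1 and a=0, b=0, d=0:
g1 = b ∨ c = 0 ∨ 1 = 1
g2 = g1 ∧ d = 1 ∧ 0 = 0
g3 = g2 ∨ a = 0 ∨ 0 = 0
g4 = e ⊼ g3 = 0 ⊼ 0 = 1
g5 = ¬g4 = ¬1 = 0
g6 = ¬g5 = ¬0 = 1
So g6 = 1.

a=0 b=0 d=0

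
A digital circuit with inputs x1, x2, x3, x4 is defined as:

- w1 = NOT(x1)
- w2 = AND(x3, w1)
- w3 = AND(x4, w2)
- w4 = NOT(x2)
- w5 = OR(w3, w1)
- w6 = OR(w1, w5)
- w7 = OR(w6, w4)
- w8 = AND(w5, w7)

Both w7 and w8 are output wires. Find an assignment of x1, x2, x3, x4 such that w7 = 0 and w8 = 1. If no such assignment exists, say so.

no solution exists

Across all 16 input combinations, none give both w7 = 0 and w8 = 1.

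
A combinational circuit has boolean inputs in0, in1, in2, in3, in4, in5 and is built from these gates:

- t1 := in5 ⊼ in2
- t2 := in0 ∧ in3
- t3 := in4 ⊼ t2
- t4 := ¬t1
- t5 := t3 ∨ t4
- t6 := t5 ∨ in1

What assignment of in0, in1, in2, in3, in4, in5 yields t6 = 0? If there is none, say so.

in0=1 in1=0 in2=1 in3=1 in4=1 in5=0

Check with in0=1 in1=0 in2=1 in3=1 in4=1 in5=0:
t1 = in5 ⊼ in2 = 0 ⊼ 1 = 1
t2 = in0 ∧ in3 = 1 ∧ 1 = 1
t3 = in4 ⊼ t2 = 1 ⊼ 1 = 0
t4 = ¬t1 = ¬1 = 0
t5 = t3 ∨ t4 = 0 ∨ 0 = 0
t6 = t5 ∨ in1 = 0 ∨ 0 = 0
So t6 = 0 as required.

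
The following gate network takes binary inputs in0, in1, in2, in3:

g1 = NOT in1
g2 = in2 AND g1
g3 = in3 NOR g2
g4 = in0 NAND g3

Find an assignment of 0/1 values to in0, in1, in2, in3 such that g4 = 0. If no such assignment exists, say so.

g4 = in0 NAND g3 must be 0, so both in0 = 1 and g3 = 1.
g3 = in3 NOR g2 must be 1, so both in3 = 0 and g2 = 0.
g2 = in2 AND g1 must be 0, so at least one of in2, g1 is 0.
Check with in0=1 in1=0 in2=0 in3=0:
g1 = NOT in1 = NOT 0 = 1
g2 = in2 AND g1 = 0 AND 1 = 0
g3 = in3 NOR g2 = 0 NOR 0 = 1
g4 = in0 NAND g3 = 1 NAND 1 = 0
So g4 = 0 as required.

in0=1 in1=0 in2=0 in3=0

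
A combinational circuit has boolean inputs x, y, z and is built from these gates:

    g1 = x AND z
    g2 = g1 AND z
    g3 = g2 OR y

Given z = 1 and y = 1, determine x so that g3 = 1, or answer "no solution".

g3 = g2 OR y must be 1, so at least one of g2, y is 1.
Check with z = 1 and y = 1 and x=1:
g1 = x AND z = 1 AND 1 = 1
g2 = g1 AND z = 1 AND 1 = 1
g3 = g2 OR y = 1 OR 1 = 1
So g3 = 1.

x=1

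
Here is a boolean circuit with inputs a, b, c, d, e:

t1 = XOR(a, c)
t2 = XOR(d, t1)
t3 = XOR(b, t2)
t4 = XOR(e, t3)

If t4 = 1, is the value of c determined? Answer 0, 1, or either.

Both values of c occur among assignments with t4 = 1:
  c=0: a=0, b=0, c=0, d=0, e=1
  c=1: a=0, b=0, c=1, d=0, e=0

either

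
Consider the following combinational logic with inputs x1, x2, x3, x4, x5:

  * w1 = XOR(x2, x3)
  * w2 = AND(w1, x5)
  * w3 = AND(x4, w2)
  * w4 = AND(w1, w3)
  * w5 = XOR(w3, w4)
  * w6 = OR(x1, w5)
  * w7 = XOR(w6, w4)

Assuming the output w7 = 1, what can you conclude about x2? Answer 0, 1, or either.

Both values of x2 occur among assignments with w7 = 1:
  x2=0: x1=0, x2=0, x3=1, x4=1, x5=1
  x2=1: x1=0, x2=1, x3=0, x4=1, x5=1

either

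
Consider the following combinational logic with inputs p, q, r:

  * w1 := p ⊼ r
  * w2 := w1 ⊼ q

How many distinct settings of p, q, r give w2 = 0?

w2 = w1 ⊼ q must be 0, so both w1 = 1 and q = 1.
w1 = p ⊼ r must be 1, so at least one of p, r is 0.
Enumerating the 8 input combinations, 3 give w2 = 0 and 5 give w2 = 1.

3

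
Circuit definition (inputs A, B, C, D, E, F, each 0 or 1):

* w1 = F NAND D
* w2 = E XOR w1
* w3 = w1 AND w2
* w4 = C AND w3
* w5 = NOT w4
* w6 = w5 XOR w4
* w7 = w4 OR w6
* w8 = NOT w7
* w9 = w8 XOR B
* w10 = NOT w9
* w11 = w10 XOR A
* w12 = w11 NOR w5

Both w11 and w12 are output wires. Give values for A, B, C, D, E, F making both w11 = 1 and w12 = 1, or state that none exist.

Across all 64 input combinations, none give both w11 = 1 and w12 = 1.

no solution exists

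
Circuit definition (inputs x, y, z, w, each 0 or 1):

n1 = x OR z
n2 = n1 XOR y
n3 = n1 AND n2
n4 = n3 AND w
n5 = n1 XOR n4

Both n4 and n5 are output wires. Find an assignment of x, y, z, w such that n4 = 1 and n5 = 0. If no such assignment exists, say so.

Check with x=1, y=0, z=0, w=1:
n1 = x OR z = 1 OR 0 = 1
n2 = n1 XOR y = 1 XOR 0 = 1
n3 = n1 AND n2 = 1 AND 1 = 1
n4 = n3 AND w = 1 AND 1 = 1
n5 = n1 XOR n4 = 1 XOR 1 = 0
So n4 = 1 and n5 = 0.

x=1, y=0, z=0, w=1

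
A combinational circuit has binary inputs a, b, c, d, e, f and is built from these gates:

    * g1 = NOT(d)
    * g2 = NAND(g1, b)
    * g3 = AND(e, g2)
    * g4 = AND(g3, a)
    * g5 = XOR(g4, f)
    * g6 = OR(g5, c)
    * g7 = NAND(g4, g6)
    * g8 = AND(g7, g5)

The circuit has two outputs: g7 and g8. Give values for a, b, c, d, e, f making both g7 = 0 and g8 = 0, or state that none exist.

a=1, b=0, c=1, d=1, e=1, f=1

Check with a=1, b=0, c=1, d=1, e=1, f=1:
g1 = NOT(d) = NOT 1 = 0
g2 = NAND(g1, b) = NAND(0, 0) = 1
g3 = AND(e, g2) = AND(1, 1) = 1
g4 = AND(g3, a) = AND(1, 1) = 1
g5 = XOR(g4, f) = XOR(1, 1) = 0
g6 = OR(g5, c) = OR(0, 1) = 1
g7 = NAND(g4, g6) = NAND(1, 1) = 0
g8 = AND(g7, g5) = AND(0, 0) = 0
So g7 = 0 and g8 = 0.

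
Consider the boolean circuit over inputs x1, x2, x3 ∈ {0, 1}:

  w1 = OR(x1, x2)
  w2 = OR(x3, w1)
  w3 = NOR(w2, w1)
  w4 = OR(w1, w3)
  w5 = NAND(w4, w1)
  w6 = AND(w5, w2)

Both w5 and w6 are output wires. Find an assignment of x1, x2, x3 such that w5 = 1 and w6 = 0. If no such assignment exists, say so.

Check with x1=0, x2=0, x3=0:
w1 = OR(x1, x2) = OR(0, 0) = 0
w2 = OR(x3, w1) = OR(0, 0) = 0
w3 = NOR(w2, w1) = NOR(0, 0) = 1
w4 = OR(w1, w3) = OR(0, 1) = 1
w5 = NAND(w4, w1) = NAND(1, 0) = 1
w6 = AND(w5, w2) = AND(1, 0) = 0
So w5 = 1 and w6 = 0.

x1=0, x2=0, x3=0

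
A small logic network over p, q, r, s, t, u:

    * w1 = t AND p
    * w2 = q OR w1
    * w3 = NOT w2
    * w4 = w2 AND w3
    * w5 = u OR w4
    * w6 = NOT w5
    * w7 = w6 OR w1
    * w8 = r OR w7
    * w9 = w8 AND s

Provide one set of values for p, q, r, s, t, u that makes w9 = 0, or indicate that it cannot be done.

p=1, q=0, r=0, s=0, t=1, u=0

w9 = w8 AND s must be 0, so at least one of w8, s is 0.
Check with p=1, q=0, r=0, s=0, t=1, u=0:
w1 = t AND p = 1 AND 1 = 1
w2 = q OR w1 = 0 OR 1 = 1
w3 = NOT w2 = NOT 1 = 0
w4 = w2 AND w3 = 1 AND 0 = 0
w5 = u OR w4 = 0 OR 0 = 0
w6 = NOT w5 = NOT 0 = 1
w7 = w6 OR w1 = 1 OR 1 = 1
w8 = r OR w7 = 0 OR 1 = 1
w9 = w8 AND s = 1 AND 0 = 0
So w9 = 0 as required.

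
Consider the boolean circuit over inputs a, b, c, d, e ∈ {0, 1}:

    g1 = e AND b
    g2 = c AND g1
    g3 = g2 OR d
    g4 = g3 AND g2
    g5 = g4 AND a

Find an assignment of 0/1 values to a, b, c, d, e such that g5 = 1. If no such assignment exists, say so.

a=1 b=1 c=1 d=1 e=1

Check with a=1 b=1 c=1 d=1 e=1:
g1 = e AND b = 1 AND 1 = 1
g2 = c AND g1 = 1 AND 1 = 1
g3 = g2 OR d = 1 OR 1 = 1
g4 = g3 AND g2 = 1 AND 1 = 1
g5 = g4 AND a = 1 AND 1 = 1
So g5 = 1 as required.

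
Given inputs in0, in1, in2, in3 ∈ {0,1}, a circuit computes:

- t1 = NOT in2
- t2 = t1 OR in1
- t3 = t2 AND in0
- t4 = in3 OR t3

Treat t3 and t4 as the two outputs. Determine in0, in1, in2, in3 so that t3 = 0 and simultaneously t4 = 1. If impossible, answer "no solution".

in0=0, in1=0, in2=0, in3=1

Check with in0=0, in1=0, in2=0, in3=1:
t1 = NOT in2 = NOT 0 = 1
t2 = t1 OR in1 = 1 OR 0 = 1
t3 = t2 AND in0 = 1 AND 0 = 0
t4 = in3 OR t3 = 1 OR 0 = 1
So t3 = 0 and t4 = 1.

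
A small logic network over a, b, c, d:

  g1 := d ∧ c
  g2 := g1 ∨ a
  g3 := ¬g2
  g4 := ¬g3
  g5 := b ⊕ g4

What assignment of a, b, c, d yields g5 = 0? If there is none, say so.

g5 = b ⊕ g4 must be 0, so b and g4 are equal.
Check with a=1, b=1, c=1, d=0:
g1 = d ∧ c = 0 ∧ 1 = 0
g2 = g1 ∨ a = 0 ∨ 1 = 1
g3 = ¬g2 = ¬1 = 0
g4 = ¬g3 = ¬0 = 1
g5 = b ⊕ g4 = 1 ⊕ 1 = 0
So g5 = 0 as required.

a=1, b=1, c=1, d=0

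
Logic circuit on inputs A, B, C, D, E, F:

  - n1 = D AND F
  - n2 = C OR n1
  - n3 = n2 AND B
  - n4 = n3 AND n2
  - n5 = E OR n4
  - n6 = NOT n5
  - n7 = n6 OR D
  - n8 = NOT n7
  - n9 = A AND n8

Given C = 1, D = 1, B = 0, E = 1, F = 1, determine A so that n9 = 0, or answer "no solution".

A=1

Check with C = 1, D = 1, B = 0, E = 1, F = 1 and A=1:
n1 = D AND F = 1 AND 1 = 1
n2 = C OR n1 = 1 OR 1 = 1
n3 = n2 AND B = 1 AND 0 = 0
n4 = n3 AND n2 = 0 AND 1 = 0
n5 = E OR n4 = 1 OR 0 = 1
n6 = NOT n5 = NOT 1 = 0
n7 = n6 OR D = 0 OR 1 = 1
n8 = NOT n7 = NOT 1 = 0
n9 = A AND n8 = 1 AND 0 = 0
So n9 = 0.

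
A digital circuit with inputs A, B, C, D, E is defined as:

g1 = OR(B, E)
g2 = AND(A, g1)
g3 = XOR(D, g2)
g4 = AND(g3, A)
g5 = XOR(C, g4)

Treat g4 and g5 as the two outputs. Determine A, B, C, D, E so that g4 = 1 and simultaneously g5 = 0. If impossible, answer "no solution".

Check with A=1 B=0 C=1 D=0 E=1:
g1 = OR(B, E) = OR(0, 1) = 1
g2 = AND(A, g1) = AND(1, 1) = 1
g3 = XOR(D, g2) = XOR(0, 1) = 1
g4 = AND(g3, A) = AND(1, 1) = 1
g5 = XOR(C, g4) = XOR(1, 1) = 0
So g4 = 1 and g5 = 0.

A=1 B=0 C=1 D=0 E=1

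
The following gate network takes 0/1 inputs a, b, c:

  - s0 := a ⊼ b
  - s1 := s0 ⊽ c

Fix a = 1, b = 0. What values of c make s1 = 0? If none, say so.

c=0

s1 = s0 ⊽ c must be 0, so at least one of s0, c is 1.
Check with a = 1, b = 0 and c=0:
s0 = a ⊼ b = 1 ⊼ 0 = 1
s1 = s0 ⊽ c = 1 ⊽ 0 = 0
So s1 = 0.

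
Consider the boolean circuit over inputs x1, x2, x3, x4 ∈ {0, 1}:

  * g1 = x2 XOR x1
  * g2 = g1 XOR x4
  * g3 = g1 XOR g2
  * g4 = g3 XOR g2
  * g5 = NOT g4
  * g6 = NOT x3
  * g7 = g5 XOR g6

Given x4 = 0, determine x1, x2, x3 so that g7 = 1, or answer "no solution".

Check with x4 = 0 and x1=0, x2=0, x3=1:
g1 = x2 XOR x1 = 0 XOR 0 = 0
g2 = g1 XOR x4 = 0 XOR 0 = 0
g3 = g1 XOR g2 = 0 XOR 0 = 0
g4 = g3 XOR g2 = 0 XOR 0 = 0
g5 = NOT g4 = NOT 0 = 1
g6 = NOT x3 = NOT 1 = 0
g7 = g5 XOR g6 = 1 XOR 0 = 1
So g7 = 1.

x1=0 x2=0 x3=1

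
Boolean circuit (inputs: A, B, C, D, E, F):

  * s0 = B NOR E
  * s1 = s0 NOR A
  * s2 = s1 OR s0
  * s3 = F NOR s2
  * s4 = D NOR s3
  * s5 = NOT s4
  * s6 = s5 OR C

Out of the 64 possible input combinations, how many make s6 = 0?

13

s6 = s5 OR C must be 0, so both s5 = 0 and C = 0.
Enumerating the 64 input combinations, 13 give s6 = 0 and 51 give s6 = 1.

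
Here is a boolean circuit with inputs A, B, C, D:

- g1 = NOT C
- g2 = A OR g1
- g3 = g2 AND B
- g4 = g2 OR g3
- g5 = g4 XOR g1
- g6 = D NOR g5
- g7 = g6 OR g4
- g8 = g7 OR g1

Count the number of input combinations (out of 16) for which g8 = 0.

2

g8 = g7 OR g1 must be 0, so both g7 = 0 and g1 = 0.
g7 = g6 OR g4 must be 0, so both g6 = 0 and g4 = 0.
g1 = NOT C must be 0, so C = 1.
Satisfying assignments:
  A=0, B=0, C=1, D=1
  A=0, B=1, C=1, D=1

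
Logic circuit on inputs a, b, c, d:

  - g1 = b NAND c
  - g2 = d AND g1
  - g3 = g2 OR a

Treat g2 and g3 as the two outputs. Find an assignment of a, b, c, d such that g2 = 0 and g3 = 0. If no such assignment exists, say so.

a=0, b=0, c=1, d=0

Check with a=0, b=0, c=1, d=0:
g1 = b NAND c = 0 NAND 1 = 1
g2 = d AND g1 = 0 AND 1 = 0
g3 = g2 OR a = 0 OR 0 = 0
So g2 = 0 and g3 = 0.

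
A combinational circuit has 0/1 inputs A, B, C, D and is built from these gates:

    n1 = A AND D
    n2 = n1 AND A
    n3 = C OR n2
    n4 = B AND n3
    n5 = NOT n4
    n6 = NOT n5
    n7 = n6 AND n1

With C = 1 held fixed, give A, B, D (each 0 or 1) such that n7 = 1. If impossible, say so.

A=1 B=1 D=1

Check with C = 1 and A=1, B=1, D=1:
n1 = A AND D = 1 AND 1 = 1
n2 = n1 AND A = 1 AND 1 = 1
n3 = C OR n2 = 1 OR 1 = 1
n4 = B AND n3 = 1 AND 1 = 1
n5 = NOT n4 = NOT 1 = 0
n6 = NOT n5 = NOT 0 = 1
n7 = n6 AND n1 = 1 AND 1 = 1
So n7 = 1.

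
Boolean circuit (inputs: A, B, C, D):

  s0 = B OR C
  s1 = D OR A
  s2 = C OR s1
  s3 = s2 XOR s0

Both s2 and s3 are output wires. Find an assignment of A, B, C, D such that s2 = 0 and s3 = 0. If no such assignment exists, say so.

Check with A=0 B=0 C=0 D=0:
s0 = B OR C = 0 OR 0 = 0
s1 = D OR A = 0 OR 0 = 0
s2 = C OR s1 = 0 OR 0 = 0
s3 = s2 XOR s0 = 0 XOR 0 = 0
So s2 = 0 and s3 = 0.

A=0 B=0 C=0 D=0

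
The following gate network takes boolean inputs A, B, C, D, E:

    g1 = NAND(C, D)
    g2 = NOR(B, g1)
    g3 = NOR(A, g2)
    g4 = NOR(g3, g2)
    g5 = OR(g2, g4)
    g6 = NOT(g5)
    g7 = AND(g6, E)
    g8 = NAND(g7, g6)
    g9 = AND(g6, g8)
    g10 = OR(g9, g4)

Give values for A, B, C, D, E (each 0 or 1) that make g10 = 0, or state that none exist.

A=0, B=0, C=1, D=0, E=1

Check with A=0, B=0, C=1, D=0, E=1:
g1 = NAND(C, D) = NAND(1, 0) = 1
g2 = NOR(B, g1) = NOR(0, 1) = 0
g3 = NOR(A, g2) = NOR(0, 0) = 1
g4 = NOR(g3, g2) = NOR(1, 0) = 0
g5 = OR(g2, g4) = OR(0, 0) = 0
g6 = NOT(g5) = NOT 0 = 1
g7 = AND(g6, E) = AND(1, 1) = 1
g8 = NAND(g7, g6) = NAND(1, 1) = 0
g9 = AND(g6, g8) = AND(1, 0) = 0
g10 = OR(g9, g4) = OR(0, 0) = 0
So g10 = 0 as required.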